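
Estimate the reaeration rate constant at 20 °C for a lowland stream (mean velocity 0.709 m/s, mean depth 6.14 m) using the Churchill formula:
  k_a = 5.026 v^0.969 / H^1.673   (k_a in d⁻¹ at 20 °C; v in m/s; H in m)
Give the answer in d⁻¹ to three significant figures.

k_a = 5.026 × 0.709^0.969 / 6.14^1.673 = 5.026 × 0.7166 / 20.83 = 0.1729 d⁻¹.

k_a ≈ 0.173 d⁻¹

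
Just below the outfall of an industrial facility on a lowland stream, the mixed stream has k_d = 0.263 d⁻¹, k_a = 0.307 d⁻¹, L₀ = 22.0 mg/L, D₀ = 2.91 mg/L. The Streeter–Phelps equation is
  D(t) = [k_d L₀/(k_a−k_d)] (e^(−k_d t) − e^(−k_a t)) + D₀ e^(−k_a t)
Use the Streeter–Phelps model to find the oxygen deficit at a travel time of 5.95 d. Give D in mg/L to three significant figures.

D ≈ 6.80 mg/L

k_d L₀/(k_a−k_d) = 0.263×22.0/(0.307−0.263) = 5.786/0.04400 = 131.5 mg/L.
e^(−k_d t) = e^(−0.263×5.950) = 0.2091; e^(−k_a t) = e^(−0.307×5.950) = 0.1610.
D = 131.5 × (0.2091 − 0.1610) + 2.91 × 0.1610 = 6.334 + 0.4684 = 6.802 mg/L.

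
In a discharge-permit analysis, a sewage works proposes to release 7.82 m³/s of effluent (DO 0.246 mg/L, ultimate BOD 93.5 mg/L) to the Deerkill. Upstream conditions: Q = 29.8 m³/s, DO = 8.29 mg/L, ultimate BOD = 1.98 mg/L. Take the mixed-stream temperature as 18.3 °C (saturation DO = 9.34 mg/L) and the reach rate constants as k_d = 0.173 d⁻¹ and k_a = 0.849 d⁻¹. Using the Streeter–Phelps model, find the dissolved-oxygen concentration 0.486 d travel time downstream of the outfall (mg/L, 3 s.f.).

Mixed DO = (29.8×8.29 + 7.82×0.246)/(29.8+7.82) = 249.0/37.62 = 6.618 mg/L.
Mixed L₀ = (29.8×1.98 + 7.82×93.5)/(37.62) = 790.2/37.62 = 21.00 mg/L.
Initial deficit D₀ = C_s − DO₀ = 9.34 − 6.618 = 2.722 mg/L.
D(0.486) = [0.173×21.00/(0.849−0.173)](e^(−0.173×0.486) − e^(−0.849×0.486)) + 2.722 e^(−0.849×0.486)
= 5.375 × (0.9194 − 0.6619) + 2.722 × 0.6619 = 3.186 mg/L.
DO = 9.34 − 3.186 = 6.154 mg/L.

DO ≈ 6.15 mg/L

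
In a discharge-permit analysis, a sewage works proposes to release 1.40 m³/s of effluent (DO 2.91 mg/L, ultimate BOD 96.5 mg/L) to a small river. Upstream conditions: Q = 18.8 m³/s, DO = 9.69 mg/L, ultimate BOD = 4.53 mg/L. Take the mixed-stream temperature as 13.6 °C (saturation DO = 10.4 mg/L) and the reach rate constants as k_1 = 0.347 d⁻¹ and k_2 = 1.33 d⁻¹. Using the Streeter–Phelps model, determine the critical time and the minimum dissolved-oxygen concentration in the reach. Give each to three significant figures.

t_c ≈ 0.994 d; minimum DO ≈ 8.39 mg/L

Mixed DO = (18.8×9.69 + 1.40×2.91)/(18.8+1.40) = 186.2/20.20 = 9.220 mg/L.
Mixed L₀ = (18.8×4.53 + 1.40×96.5)/(20.20) = 220.3/20.20 = 10.90 mg/L.
Initial deficit D₀ = C_s − DO₀ = 10.4 − 9.220 = 1.180 mg/L.
t_c = (1/0.9830) ln[(1.33/0.347)(1 − 1.180×0.9830/(0.347×10.90))] = 1.017 × ln(2.658) = 0.9945 d.
D_c = (0.347/1.33) × 10.90 × e^(−0.347×0.9945) = 0.2609 × 10.90 × 0.7082 = 2.015 mg/L.
Minimum DO = 10.4 − 2.015 = 8.385 mg/L.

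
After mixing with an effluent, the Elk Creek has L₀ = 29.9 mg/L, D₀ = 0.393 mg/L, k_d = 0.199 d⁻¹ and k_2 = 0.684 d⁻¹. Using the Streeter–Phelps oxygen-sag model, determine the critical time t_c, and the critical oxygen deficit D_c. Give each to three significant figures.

t_c ≈ 2.48 d; D_c ≈ 5.31 mg/L

t_c = [1/(k_2−k_d)] ln[(k_2/k_d)(1 − D₀(k_2−k_d)/(k_d L₀))]
= [1/(0.684−0.199)] ln[(0.684/0.199)(1 − 0.393×0.4850/(0.199×29.9))]
= (1/0.4850) ln[3.437 × 0.9680] = 2.062 × ln(3.327) = 2.062 × 1.202 = 2.479 d.
D_c = (k_d/k_2) L₀ e^(−k_d t_c) = (0.199/0.684) × 29.9 × e^(−0.199×2.479) = 0.2909 × 29.9 × 0.6107 = 5.312 mg/L.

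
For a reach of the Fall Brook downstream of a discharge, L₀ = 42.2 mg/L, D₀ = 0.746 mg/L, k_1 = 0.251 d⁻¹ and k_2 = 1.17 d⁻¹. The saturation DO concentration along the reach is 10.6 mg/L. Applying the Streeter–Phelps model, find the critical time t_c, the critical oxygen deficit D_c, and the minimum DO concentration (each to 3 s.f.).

t_c = [1/(k_2−k_1)] ln[(k_2/k_1)(1 − D₀(k_2−k_1)/(k_1 L₀))]
= [1/(1.17−0.251)] ln[(1.17/0.251)(1 − 0.746×0.9190/(0.251×42.2))]
= (1/0.9190) ln[4.661 × 0.9353] = 1.088 × ln(4.360) = 1.088 × 1.472 = 1.602 d.
D_c = (k_1/k_2) L₀ e^(−k_1 t_c) = (0.251/1.17) × 42.2 × e^(−0.251×1.602) = 0.2145 × 42.2 × 0.6689 = 6.056 mg/L.
Minimum DO = C_s − D_c = 10.6 − 6.056 = 4.544 mg/L.

t_c ≈ 1.60 d; D_c ≈ 6.06 mg/L; min DO ≈ 4.54 mg/L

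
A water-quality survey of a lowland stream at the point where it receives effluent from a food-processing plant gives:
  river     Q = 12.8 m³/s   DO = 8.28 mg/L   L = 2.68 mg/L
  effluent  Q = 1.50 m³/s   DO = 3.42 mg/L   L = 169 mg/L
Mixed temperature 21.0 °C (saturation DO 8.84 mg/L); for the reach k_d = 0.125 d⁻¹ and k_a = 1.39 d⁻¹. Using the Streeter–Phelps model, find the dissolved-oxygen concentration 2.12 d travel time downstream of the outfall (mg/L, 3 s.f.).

Mixed DO = (12.8×8.28 + 1.50×3.42)/(12.8+1.50) = 111.1/14.30 = 7.770 mg/L.
Mixed L₀ = (12.8×2.68 + 1.50×169)/(14.30) = 287.8/14.30 = 20.13 mg/L.
Initial deficit D₀ = C_s − DO₀ = 8.84 − 7.770 = 1.070 mg/L.
D(2.12) = [0.125×20.13/(1.39−0.125)](e^(−0.125×2.12) − e^(−1.39×2.12)) + 1.070 e^(−1.39×2.12)
= 1.989 × (0.7672 − 0.05251) + 1.070 × 0.05251 = 1.478 mg/L.
DO = 8.84 − 1.478 = 7.362 mg/L.

DO ≈ 7.36 mg/L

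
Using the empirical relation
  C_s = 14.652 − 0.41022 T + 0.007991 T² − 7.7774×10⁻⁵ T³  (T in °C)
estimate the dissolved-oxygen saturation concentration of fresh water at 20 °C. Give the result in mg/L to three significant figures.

C_s ≈ 9.02 mg/L

C_s = 14.652 − 0.41022×20 + 0.007991×20² − 7.7774×10⁻⁵×20³ = 9.022 mg/L.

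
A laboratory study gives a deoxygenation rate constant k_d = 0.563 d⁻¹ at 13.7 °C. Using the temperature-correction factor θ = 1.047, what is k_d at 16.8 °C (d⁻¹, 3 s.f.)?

k_d(T₂) = k_d(T₁) · θ^(T₂−T₁) = 0.563 × 1.047^(16.8−13.7)
= 0.563 × 1.047^3.10 = 0.563 × 1.153 = 0.6491 d⁻¹.

k_d ≈ 0.649 d⁻¹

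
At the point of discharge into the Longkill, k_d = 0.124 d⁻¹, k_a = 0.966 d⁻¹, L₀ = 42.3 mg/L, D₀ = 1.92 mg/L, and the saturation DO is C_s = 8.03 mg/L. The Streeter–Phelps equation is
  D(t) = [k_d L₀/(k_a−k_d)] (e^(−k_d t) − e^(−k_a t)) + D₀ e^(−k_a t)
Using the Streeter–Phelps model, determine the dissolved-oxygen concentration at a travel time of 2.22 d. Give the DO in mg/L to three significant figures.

DO ≈ 3.80 mg/L

k_d L₀/(k_a−k_d) = 0.124×42.3/(0.966−0.124) = 5.245/0.8420 = 6.229 mg/L.
e^(−k_d t) = e^(−0.124×2.220) = 0.7594; e^(−k_a t) = e^(−0.966×2.220) = 0.1171.
D = 6.229 × (0.7594 − 0.1171) + 1.92 × 0.1171 = 4.001 + 0.2249 = 4.226 mg/L.
DO = C_s − D = 8.03 − 4.226 = 3.804 mg/L.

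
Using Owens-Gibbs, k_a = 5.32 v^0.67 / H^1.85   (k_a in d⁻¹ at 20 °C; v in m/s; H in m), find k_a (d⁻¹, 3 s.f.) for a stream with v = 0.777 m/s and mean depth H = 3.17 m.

k_a = 5.32 × 0.777^0.67 / 3.17^1.85 = 5.32 × 0.8445 / 8.452 = 0.5315 d⁻¹.

k_a ≈ 0.532 d⁻¹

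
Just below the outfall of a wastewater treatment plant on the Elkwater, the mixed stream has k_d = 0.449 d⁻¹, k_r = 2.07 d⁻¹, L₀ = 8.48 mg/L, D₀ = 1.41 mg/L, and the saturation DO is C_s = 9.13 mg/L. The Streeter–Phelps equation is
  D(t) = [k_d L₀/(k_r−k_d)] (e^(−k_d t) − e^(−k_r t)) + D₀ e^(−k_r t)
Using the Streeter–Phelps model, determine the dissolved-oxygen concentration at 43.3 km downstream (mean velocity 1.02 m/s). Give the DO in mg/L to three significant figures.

DO ≈ 7.59 mg/L

Travel time t = x/v = 43.3 km / (1.02 m/s) = 43300 m / 1.02 m/s = 42450 s = 0.4913 d.
k_d L₀/(k_r−k_d) = 0.449×8.48/(2.07−0.449) = 3.808/1.621 = 2.349 mg/L.
e^(−k_d t) = e^(−0.449×0.4913) = 0.8020; e^(−k_r t) = e^(−2.07×0.4913) = 0.3617.
D = 2.349 × (0.8020 − 0.3617) + 1.41 × 0.3617 = 1.034 + 0.5099 = 1.544 mg/L.
DO = C_s − D = 9.13 − 1.544 = 7.586 mg/L.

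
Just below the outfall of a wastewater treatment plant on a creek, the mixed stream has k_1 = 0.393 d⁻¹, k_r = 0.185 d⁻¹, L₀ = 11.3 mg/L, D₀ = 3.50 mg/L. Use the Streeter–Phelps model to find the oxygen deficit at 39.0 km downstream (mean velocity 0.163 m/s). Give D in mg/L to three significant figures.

D ≈ 7.70 mg/L

Travel time t = x/v = 39.0 km / (0.163 m/s) = 39000 m / 0.163 m/s = 239300 s = 2.769 d.
k_1 L₀/(k_r−k_1) = 0.393×11.3/(0.185−0.393) = 4.441/-0.2080 = -21.35 mg/L.
e^(−k_1 t) = e^(−0.393×2.769) = 0.3368; e^(−k_r t) = e^(−0.185×2.769) = 0.5991.
D = -21.35 × (0.3368 − 0.5991) + 3.50 × 0.5991 = 5.601 + 2.097 = 7.698 mg/L.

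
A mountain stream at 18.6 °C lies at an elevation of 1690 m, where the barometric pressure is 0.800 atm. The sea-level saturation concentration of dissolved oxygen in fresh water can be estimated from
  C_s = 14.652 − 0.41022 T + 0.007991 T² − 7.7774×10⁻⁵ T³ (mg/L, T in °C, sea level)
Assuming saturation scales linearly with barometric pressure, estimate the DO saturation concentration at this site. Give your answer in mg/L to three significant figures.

At sea level: C_s = 14.652 − 0.41022×18.6 + 0.007991×18.6² − 7.7774×10⁻⁵×18.6³ = 9.286 mg/L.
Pressure correction: C_s' = 9.286 × 0.800 = 7.429 mg/L.

C_s ≈ 7.43 mg/L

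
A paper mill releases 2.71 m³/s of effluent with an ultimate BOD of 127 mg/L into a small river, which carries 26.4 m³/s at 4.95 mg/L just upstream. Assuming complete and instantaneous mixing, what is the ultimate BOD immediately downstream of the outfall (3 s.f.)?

16.3 mg/L

Flow-weighted mixing: C = (Q_r C_r + Q_w C_w)/(Q_r + Q_w)
= (26.4×4.95 + 2.71×127)/(26.4 + 2.71) = 474.9/29.11 = 16.31 mg/L.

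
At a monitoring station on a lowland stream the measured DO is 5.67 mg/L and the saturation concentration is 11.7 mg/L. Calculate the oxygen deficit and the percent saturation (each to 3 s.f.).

D ≈ 6.03 mg/L; 48.5 % saturation

D = C_s − C = 11.7 − 5.67 = 6.03 mg/L.
% saturation = 5.67/11.7 × 100 = 48.5 %.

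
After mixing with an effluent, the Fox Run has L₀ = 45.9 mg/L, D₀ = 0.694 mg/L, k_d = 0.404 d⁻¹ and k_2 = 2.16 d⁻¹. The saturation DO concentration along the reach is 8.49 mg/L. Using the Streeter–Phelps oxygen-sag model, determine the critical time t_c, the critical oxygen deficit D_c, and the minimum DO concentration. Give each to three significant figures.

With k_2/k_d = 5.347 and 1 − D₀(k_2−k_d)/(k_d L₀) = 0.9343,
t_c = ln(5.347 × 0.9343) / (2.16 − 0.404) = ln(4.995) / 1.756 = 1.608/1.756 = 0.9160 d.
L(t_c) = L₀ e^(−k_d t_c) = 45.9 × 0.6907 = 31.70 mg/L, and at the critical point k_2 D_c = k_d L, so D_c = (0.404/2.16) × 31.70 = 5.930 mg/L.
Minimum DO = C_s − D_c = 8.49 − 5.930 = 2.560 mg/L.

t_c ≈ 0.916 d; D_c ≈ 5.93 mg/L; min DO ≈ 2.56 mg/L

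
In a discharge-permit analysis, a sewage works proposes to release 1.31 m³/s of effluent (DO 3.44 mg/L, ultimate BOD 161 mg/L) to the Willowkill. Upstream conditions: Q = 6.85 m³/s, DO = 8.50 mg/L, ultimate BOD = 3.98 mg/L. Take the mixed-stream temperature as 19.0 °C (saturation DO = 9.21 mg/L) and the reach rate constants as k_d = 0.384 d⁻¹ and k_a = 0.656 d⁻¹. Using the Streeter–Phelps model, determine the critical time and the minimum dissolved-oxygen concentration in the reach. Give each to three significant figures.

t_c ≈ 1.83 d; minimum DO ≈ 0.750 mg/L

Mixed DO = (6.85×8.50 + 1.31×3.44)/(6.85+1.31) = 62.73/8.160 = 7.688 mg/L.
Mixed L₀ = (6.85×3.98 + 1.31×161)/(8.160) = 238.2/8.160 = 29.19 mg/L.
Initial deficit D₀ = C_s − DO₀ = 9.21 − 7.688 = 1.522 mg/L.
t_c = (1/0.2720) ln[(0.656/0.384)(1 − 1.522×0.2720/(0.384×29.19))] = 3.676 × ln(1.645) = 1.830 d.
D_c = (0.384/0.656) × 29.19 × e^(−0.384×1.830) = 0.5854 × 29.19 × 0.4952 = 8.460 mg/L.
Minimum DO = 9.21 − 8.460 = 0.7500 mg/L.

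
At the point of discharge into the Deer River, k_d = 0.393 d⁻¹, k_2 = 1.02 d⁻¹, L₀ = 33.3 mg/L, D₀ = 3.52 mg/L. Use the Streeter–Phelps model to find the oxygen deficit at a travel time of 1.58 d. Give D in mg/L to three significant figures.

D ≈ 7.75 mg/L

k_d L₀/(k_2−k_d) = 0.393×33.3/(1.02−0.393) = 13.09/0.6270 = 20.87 mg/L.
e^(−k_d t) = e^(−0.393×1.580) = 0.5374; e^(−k_2 t) = e^(−1.02×1.580) = 0.1996.
D = 20.87 × (0.5374 − 0.1996) + 3.52 × 0.1996 = 7.052 + 0.7025 = 7.755 mg/L.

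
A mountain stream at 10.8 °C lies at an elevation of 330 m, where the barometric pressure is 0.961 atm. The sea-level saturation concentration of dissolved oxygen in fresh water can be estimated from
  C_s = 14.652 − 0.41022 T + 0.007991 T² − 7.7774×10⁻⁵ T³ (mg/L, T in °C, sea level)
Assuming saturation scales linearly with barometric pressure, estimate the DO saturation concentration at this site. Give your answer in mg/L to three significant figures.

C_s ≈ 10.6 mg/L

At sea level: C_s = 14.652 − 0.41022×10.8 + 0.007991×10.8² − 7.7774×10⁻⁵×10.8³ = 11.06 mg/L.
Pressure correction: C_s' = 11.06 × 0.961 = 10.62 mg/L.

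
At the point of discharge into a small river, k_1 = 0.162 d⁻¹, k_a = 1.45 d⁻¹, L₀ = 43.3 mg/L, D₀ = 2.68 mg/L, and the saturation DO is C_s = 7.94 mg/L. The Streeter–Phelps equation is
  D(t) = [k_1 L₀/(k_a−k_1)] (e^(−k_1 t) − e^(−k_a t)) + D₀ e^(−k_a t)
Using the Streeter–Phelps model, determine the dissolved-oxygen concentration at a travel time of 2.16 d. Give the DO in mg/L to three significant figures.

DO ≈ 4.22 mg/L

k_1 L₀/(k_a−k_1) = 0.162×43.3/(1.45−0.162) = 7.015/1.288 = 5.446 mg/L.
e^(−k_1 t) = e^(−0.162×2.160) = 0.7047; e^(−k_a t) = e^(−1.45×2.160) = 0.04363.
D = 5.446 × (0.7047 − 0.04363) + 2.68 × 0.04363 = 3.601 + 0.1169 = 3.717 mg/L.
DO = C_s − D = 7.94 − 3.717 = 4.223 mg/L.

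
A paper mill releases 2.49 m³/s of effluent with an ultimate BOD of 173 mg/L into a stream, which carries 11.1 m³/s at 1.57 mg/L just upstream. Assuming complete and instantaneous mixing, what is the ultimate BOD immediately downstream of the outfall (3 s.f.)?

33.0 mg/L

Flow-weighted mixing: C = (Q_r C_r + Q_w C_w)/(Q_r + Q_w)
= (11.1×1.57 + 2.49×173)/(11.1 + 2.49) = 448.2/13.59 = 32.98 mg/L.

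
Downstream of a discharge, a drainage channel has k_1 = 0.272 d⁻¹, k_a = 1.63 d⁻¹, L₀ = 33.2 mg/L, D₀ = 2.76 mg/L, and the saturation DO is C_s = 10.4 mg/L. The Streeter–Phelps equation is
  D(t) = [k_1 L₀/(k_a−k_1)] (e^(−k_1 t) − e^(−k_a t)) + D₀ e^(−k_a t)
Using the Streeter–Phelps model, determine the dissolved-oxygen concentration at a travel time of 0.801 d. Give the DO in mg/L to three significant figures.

k_1 L₀/(k_a−k_1) = 0.272×33.2/(1.63−0.272) = 9.030/1.358 = 6.650 mg/L.
e^(−k_1 t) = e^(−0.272×0.8010) = 0.8042; e^(−k_a t) = e^(−1.63×0.8010) = 0.2710.
D = 6.650 × (0.8042 − 0.2710) + 2.76 × 0.2710 = 3.546 + 0.7480 = 4.294 mg/L.
DO = C_s − D = 10.4 − 4.294 = 6.106 mg/L.

DO ≈ 6.11 mg/L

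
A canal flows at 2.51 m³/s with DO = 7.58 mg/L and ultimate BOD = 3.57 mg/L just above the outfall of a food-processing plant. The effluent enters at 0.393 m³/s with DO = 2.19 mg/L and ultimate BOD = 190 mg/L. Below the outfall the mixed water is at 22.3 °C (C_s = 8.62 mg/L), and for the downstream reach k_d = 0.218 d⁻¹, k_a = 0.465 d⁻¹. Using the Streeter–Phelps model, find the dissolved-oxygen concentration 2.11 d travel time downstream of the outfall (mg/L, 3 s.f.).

Mixed DO = (2.51×7.58 + 0.393×2.19)/(2.51+0.393) = 19.89/2.903 = 6.850 mg/L.
Mixed L₀ = (2.51×3.57 + 0.393×190)/(2.903) = 83.63/2.903 = 28.81 mg/L.
Initial deficit D₀ = C_s − DO₀ = 8.62 − 6.850 = 1.770 mg/L.
D(2.11) = [0.218×28.81/(0.465−0.218)](e^(−0.218×2.11) − e^(−0.465×2.11)) + 1.770 e^(−0.465×2.11)
= 25.43 × (0.6313 − 0.3749) + 1.770 × 0.3749 = 7.183 mg/L.
DO = 8.62 − 7.183 = 1.437 mg/L.

DO ≈ 1.44 mg/L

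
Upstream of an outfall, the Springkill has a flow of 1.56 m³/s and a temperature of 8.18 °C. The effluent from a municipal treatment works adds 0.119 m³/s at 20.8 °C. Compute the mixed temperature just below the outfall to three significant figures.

Flow-weighted mixing: C = (Q_r C_r + Q_w C_w)/(Q_r + Q_w)
= (1.56×8.18 + 0.119×20.8)/(1.56 + 0.119) = 15.24/1.679 = 9.074 °C.

9.07 °C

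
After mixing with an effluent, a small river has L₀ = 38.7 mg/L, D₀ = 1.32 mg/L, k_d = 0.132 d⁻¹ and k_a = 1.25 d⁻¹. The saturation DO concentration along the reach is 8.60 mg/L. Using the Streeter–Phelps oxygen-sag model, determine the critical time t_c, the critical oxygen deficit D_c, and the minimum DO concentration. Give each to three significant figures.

t_c = [1/(k_a−k_d)] ln[(k_a/k_d)(1 − D₀(k_a−k_d)/(k_d L₀))]
= [1/(1.25−0.132)] ln[(1.25/0.132)(1 − 1.32×1.118/(0.132×38.7))]
= (1/1.118) ln[9.470 × 0.7111] = 0.8945 × ln(6.734) = 0.8945 × 1.907 = 1.706 d.
L(t_c) = L₀ e^(−k_d t_c) = 38.7 × 0.7984 = 30.90 mg/L, and at the critical point k_a D_c = k_d L, so D_c = (0.132/1.25) × 30.90 = 3.263 mg/L.
Minimum DO = C_s − D_c = 8.60 − 3.263 = 5.337 mg/L.

t_c ≈ 1.71 d; D_c ≈ 3.26 mg/L; min DO ≈ 5.34 mg/L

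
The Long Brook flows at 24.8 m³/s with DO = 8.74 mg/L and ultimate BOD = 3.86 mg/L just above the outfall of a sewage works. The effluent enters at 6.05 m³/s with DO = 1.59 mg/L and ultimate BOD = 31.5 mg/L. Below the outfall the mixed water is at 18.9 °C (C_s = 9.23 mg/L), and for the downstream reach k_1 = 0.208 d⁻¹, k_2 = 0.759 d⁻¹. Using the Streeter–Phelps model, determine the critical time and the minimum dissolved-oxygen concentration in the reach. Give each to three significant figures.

t_c ≈ 0.940 d; minimum DO ≈ 7.14 mg/L

Mixed DO = (24.8×8.74 + 6.05×1.59)/(24.8+6.05) = 226.4/30.85 = 7.338 mg/L.
Mixed L₀ = (24.8×3.86 + 6.05×31.5)/(30.85) = 286.3/30.85 = 9.280 mg/L.
Initial deficit D₀ = C_s − DO₀ = 9.23 − 7.338 = 1.892 mg/L.
t_c = (1/0.5510) ln[(0.759/0.208)(1 − 1.892×0.5510/(0.208×9.280))] = 1.815 × ln(1.678) = 0.9396 d.
D_c = (0.208/0.759) × 9.280 × e^(−0.208×0.9396) = 0.2740 × 9.280 × 0.8225 = 2.092 mg/L.
Minimum DO = 9.23 − 2.092 = 7.138 mg/L.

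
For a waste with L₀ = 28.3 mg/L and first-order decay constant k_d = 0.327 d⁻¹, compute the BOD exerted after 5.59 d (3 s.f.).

y ≈ 23.8 mg/L

y_t = L₀(1 − e^(−k_d t)) = 28.3 × (1 − e^(−0.327×5.59))
= 28.3 × (1 − 0.1607) = 28.3 × 0.8393 = 23.75 mg/L.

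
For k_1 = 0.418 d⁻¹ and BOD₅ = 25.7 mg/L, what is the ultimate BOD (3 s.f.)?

L₀ ≈ 29.3 mg/L

BOD₅ = L₀(1 − e^(−5k_1)) ⇒ L₀ = BOD₅ / (1 − e^(−5×0.418))
= 25.7 / (1 − 0.1237) = 25.7 / 0.8763 = 29.33 mg/L.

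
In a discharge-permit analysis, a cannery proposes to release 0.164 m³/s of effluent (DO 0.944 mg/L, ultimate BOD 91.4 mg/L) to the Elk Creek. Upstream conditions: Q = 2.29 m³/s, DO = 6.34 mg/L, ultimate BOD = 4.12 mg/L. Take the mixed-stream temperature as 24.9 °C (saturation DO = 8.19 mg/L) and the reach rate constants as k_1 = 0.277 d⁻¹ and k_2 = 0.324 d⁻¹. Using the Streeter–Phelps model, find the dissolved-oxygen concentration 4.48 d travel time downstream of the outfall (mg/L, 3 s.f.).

DO ≈ 4.45 mg/L

Mixed DO = (2.29×6.34 + 0.164×0.944)/(2.29+0.164) = 14.67/2.454 = 5.979 mg/L.
Mixed L₀ = (2.29×4.12 + 0.164×91.4)/(2.454) = 24.42/2.454 = 9.953 mg/L.
Initial deficit D₀ = C_s − DO₀ = 8.19 − 5.979 = 2.211 mg/L.
D(4.48) = [0.277×9.953/(0.324−0.277)](e^(−0.277×4.48) − e^(−0.324×4.48)) + 2.211 e^(−0.324×4.48)
= 58.66 × (0.2891 − 0.2342) + 2.211 × 0.2342 = 3.738 mg/L.
DO = 8.19 − 3.738 = 4.452 mg/L.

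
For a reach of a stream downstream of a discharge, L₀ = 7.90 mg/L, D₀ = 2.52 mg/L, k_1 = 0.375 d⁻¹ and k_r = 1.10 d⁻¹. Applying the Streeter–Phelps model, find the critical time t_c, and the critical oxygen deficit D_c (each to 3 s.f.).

With k_r/k_1 = 2.933 and 1 − D₀(k_r−k_1)/(k_1 L₀) = 0.3833,
t_c = ln(2.933 × 0.3833) / (1.10 − 0.375) = ln(1.124) / 0.7250 = 0.1172/0.7250 = 0.1616 d.
D_c = (k_1/k_r) L₀ e^(−k_1 t_c) = (0.375/1.10) × 7.90 × e^(−0.375×0.1616) = 0.3409 × 7.90 × 0.9412 = 2.535 mg/L.

t_c ≈ 0.162 d; D_c ≈ 2.53 mg/L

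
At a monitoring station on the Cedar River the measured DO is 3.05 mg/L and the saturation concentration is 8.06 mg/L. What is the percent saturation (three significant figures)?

% saturation = C/C_s × 100 = 3.05/8.06 × 100 = 37.8 %.

37.8 % saturation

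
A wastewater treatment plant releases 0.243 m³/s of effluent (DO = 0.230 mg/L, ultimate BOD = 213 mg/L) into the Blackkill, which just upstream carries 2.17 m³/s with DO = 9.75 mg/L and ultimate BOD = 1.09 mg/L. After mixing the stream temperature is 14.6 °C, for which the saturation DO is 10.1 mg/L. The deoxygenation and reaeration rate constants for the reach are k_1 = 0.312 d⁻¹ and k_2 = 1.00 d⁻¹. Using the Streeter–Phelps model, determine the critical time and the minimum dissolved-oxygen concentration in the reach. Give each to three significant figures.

Mixed DO = (2.17×9.75 + 0.243×0.230)/(2.17+0.243) = 21.21/2.413 = 8.791 mg/L.
Mixed L₀ = (2.17×1.09 + 0.243×213)/(2.413) = 54.12/2.413 = 22.43 mg/L.
Initial deficit D₀ = C_s − DO₀ = 10.1 − 8.791 = 1.309 mg/L.
t_c = (1/0.6880) ln[(1.00/0.312)(1 − 1.309×0.6880/(0.312×22.43))] = 1.453 × ln(2.793) = 1.493 d.
D_c = (0.312/1.00) × 22.43 × e^(−0.312×1.493) = 0.3120 × 22.43 × 0.6277 = 4.393 mg/L.
Minimum DO = 10.1 − 4.393 = 5.707 mg/L.

t_c ≈ 1.49 d; minimum DO ≈ 5.71 mg/L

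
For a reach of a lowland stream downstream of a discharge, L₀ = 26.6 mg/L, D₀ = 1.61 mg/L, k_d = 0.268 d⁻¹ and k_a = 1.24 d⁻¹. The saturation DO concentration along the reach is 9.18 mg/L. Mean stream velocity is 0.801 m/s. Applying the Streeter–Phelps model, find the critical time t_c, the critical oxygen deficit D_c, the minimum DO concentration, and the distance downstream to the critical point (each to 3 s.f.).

With k_a/k_d = 4.627 and 1 − D₀(k_a−k_d)/(k_d L₀) = 0.7805,
t_c = ln(4.627 × 0.7805) / (1.24 − 0.268) = ln(3.611) / 0.9720 = 1.284/0.9720 = 1.321 d.
L(t_c) = L₀ e^(−k_d t_c) = 26.6 × 0.7019 = 18.67 mg/L, and at the critical point k_a D_c = k_d L, so D_c = (0.268/1.24) × 18.67 = 4.035 mg/L.
Minimum DO = C_s − D_c = 9.18 − 4.035 = 5.145 mg/L.
x_c = v t_c = 0.801 m/s × 1.321 d × 86400 s/d = 91420 m ≈ 91.4 km.

t_c ≈ 1.32 d; D_c ≈ 4.03 mg/L; min DO ≈ 5.15 mg/L; x_c ≈ 91.4 km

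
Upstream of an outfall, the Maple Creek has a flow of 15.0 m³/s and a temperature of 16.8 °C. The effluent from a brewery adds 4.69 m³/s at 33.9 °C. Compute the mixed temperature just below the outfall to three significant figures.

Flow-weighted mixing: C = (Q_r C_r + Q_w C_w)/(Q_r + Q_w)
= (15.0×16.8 + 4.69×33.9)/(15.0 + 4.69) = 411.0/19.69 = 20.87 °C.

20.9 °C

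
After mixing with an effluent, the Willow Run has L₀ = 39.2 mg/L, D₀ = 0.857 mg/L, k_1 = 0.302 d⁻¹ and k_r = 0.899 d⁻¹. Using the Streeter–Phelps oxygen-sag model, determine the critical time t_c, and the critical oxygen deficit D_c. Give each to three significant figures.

t_c ≈ 1.75 d; D_c ≈ 7.76 mg/L

With k_r/k_1 = 2.977 and 1 − D₀(k_r−k_1)/(k_1 L₀) = 0.9568,
t_c = ln(2.977 × 0.9568) / (0.899 − 0.302) = ln(2.848) / 0.5970 = 1.047/0.5970 = 1.753 d.
D_c = (k_1/k_r) L₀ e^(−k_1 t_c) = (0.302/0.899) × 39.2 × e^(−0.302×1.753) = 0.3359 × 39.2 × 0.5889 = 7.755 mg/L.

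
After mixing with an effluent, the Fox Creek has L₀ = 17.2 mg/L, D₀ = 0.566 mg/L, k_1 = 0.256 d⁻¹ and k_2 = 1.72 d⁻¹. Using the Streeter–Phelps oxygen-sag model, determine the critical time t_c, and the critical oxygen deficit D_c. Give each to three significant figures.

With k_2/k_1 = 6.719 and 1 − D₀(k_2−k_1)/(k_1 L₀) = 0.8118,
t_c = ln(6.719 × 0.8118) / (1.72 − 0.256) = ln(5.454) / 1.464 = 1.696/1.464 = 1.159 d.
D_c = (k_1/k_2) L₀ e^(−k_1 t_c) = (0.256/1.72) × 17.2 × e^(−0.256×1.159) = 0.1488 × 17.2 × 0.7433 = 1.903 mg/L.

t_c ≈ 1.16 d; D_c ≈ 1.90 mg/L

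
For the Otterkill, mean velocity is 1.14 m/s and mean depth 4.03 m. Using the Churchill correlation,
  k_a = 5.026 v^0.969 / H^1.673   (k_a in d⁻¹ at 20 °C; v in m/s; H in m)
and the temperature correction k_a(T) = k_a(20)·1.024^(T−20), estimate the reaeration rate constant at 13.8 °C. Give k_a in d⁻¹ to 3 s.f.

k_a(20) = 5.026 × 1.14^0.969 / 4.03^1.673 = 5.026 × 1.135 / 10.30 = 0.5542 d⁻¹.
k_a(13.8) = 0.5542 × 1.024^(13.8−20) = 0.5542 × 0.8633 = 0.4784 d⁻¹.

k_a ≈ 0.478 d⁻¹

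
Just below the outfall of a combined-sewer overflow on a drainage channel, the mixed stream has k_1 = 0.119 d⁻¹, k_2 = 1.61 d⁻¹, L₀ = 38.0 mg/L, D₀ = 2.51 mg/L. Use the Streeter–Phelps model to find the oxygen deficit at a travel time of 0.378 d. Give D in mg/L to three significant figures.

D ≈ 2.61 mg/L

k_1 L₀/(k_2−k_1) = 0.119×38.0/(1.61−0.119) = 4.522/1.491 = 3.033 mg/L.
e^(−k_1 t) = e^(−0.119×0.3780) = 0.9560; e^(−k_2 t) = e^(−1.61×0.3780) = 0.5441.
D = 3.033 × (0.9560 − 0.5441) + 2.51 × 0.5441 = 1.249 + 1.366 = 2.615 mg/L.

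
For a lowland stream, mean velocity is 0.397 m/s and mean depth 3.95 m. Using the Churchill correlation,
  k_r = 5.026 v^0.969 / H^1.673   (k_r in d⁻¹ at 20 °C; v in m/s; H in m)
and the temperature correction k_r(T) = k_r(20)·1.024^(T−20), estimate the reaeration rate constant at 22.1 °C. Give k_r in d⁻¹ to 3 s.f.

k_r ≈ 0.217 d⁻¹

k_r(20) = 5.026 × 0.397^0.969 / 3.95^1.673 = 5.026 × 0.4085 / 9.957 = 0.2062 d⁻¹.
k_r(22.1) = 0.2062 × 1.024^(22.1−20) = 0.2062 × 1.051 = 0.2168 d⁻¹.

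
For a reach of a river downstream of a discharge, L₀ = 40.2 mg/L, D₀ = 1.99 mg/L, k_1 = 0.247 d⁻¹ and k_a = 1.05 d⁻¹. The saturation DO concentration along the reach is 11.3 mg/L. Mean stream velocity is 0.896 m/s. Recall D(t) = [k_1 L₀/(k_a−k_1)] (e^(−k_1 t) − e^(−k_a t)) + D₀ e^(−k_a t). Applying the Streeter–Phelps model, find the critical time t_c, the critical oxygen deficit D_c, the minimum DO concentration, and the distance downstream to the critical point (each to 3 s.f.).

At the critical point dD/dt = 0, so k_1 L₀ e^(−k_1 t) = k_a D. Substituting D(t) from the Streeter–Phelps equation and solving for t gives
t_c = ln[(k_a/k_1)(1 − D₀(k_a−k_1)/(k_1 L₀))] / (k_a−k_1).
Here k_a−k_1 = 0.8030 d⁻¹ and 1 − D₀(k_a−k_1)/(k_1 L₀) = 1 − 1.99×0.8030/(0.247×40.2) = 0.8391, so
t_c = ln(4.251 × 0.8391) / 0.8030 = 1.272 / 0.8030 = 1.584 d.
L(t_c) = L₀ e^(−k_1 t_c) = 40.2 × 0.6763 = 27.19 mg/L, and at the critical point k_a D_c = k_1 L, so D_c = (0.247/1.05) × 27.19 = 6.395 mg/L.
Minimum DO = C_s − D_c = 11.3 − 6.395 = 4.905 mg/L.
x_c = v t_c = 0.896 m/s × 1.584 d × 86400 s/d = 122600 m ≈ 123 km.

t_c ≈ 1.58 d; D_c ≈ 6.40 mg/L; min DO ≈ 4.90 mg/L; x_c ≈ 123 km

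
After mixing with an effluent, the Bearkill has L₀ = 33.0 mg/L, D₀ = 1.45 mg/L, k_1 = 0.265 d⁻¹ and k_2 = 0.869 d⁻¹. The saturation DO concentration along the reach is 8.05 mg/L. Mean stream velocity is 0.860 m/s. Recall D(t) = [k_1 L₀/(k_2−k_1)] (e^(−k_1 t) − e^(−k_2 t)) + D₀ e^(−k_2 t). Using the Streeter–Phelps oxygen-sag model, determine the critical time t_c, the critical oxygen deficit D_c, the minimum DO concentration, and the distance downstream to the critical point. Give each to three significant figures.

t_c ≈ 1.79 d; D_c ≈ 6.26 mg/L; min DO ≈ 1.79 mg/L; x_c ≈ 133 km

At the critical point dD/dt = 0, so k_1 L₀ e^(−k_1 t) = k_2 D. Substituting D(t) from the Streeter–Phelps equation and solving for t gives
t_c = ln[(k_2/k_1)(1 − D₀(k_2−k_1)/(k_1 L₀))] / (k_2−k_1).
Here k_2−k_1 = 0.6040 d⁻¹ and 1 − D₀(k_2−k_1)/(k_1 L₀) = 1 − 1.45×0.6040/(0.265×33.0) = 0.8999, so
t_c = ln(3.279 × 0.8999) / 0.6040 = 1.082 / 0.6040 = 1.792 d.
L(t_c) = L₀ e^(−k_1 t_c) = 33.0 × 0.6220 = 20.53 mg/L, and at the critical point k_2 D_c = k_1 L, so D_c = (0.265/0.869) × 20.53 = 6.260 mg/L.
Minimum DO = C_s − D_c = 8.05 − 6.260 = 1.790 mg/L.
x_c = v t_c = 0.860 m/s × 1.792 d × 86400 s/d = 133100 m ≈ 133 km.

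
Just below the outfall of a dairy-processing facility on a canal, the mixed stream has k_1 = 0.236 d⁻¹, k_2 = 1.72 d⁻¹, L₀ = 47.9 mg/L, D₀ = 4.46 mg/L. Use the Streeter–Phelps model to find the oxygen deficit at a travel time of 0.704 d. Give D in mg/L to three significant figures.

k_1 L₀/(k_2−k_1) = 0.236×47.9/(1.72−0.236) = 11.30/1.484 = 7.618 mg/L.
e^(−k_1 t) = e^(−0.236×0.7040) = 0.8469; e^(−k_2 t) = e^(−1.72×0.7040) = 0.2979.
D = 7.618 × (0.8469 − 0.2979) + 4.46 × 0.2979 = 4.182 + 1.329 = 5.511 mg/L.

D ≈ 5.51 mg/L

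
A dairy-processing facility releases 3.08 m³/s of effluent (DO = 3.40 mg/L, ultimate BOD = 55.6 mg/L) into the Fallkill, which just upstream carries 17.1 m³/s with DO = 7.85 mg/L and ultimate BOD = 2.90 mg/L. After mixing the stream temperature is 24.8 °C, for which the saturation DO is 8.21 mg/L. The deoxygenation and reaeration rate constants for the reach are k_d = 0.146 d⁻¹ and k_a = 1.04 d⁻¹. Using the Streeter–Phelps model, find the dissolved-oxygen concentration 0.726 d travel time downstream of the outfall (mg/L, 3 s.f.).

DO ≈ 6.95 mg/L

Mixed DO = (17.1×7.85 + 3.08×3.40)/(17.1+3.08) = 144.7/20.18 = 7.171 mg/L.
Mixed L₀ = (17.1×2.90 + 3.08×55.6)/(20.18) = 220.8/20.18 = 10.94 mg/L.
Initial deficit D₀ = C_s − DO₀ = 8.21 − 7.171 = 1.039 mg/L.
D(0.726) = [0.146×10.94/(1.04−0.146)](e^(−0.146×0.726) − e^(−1.04×0.726)) + 1.039 e^(−1.04×0.726)
= 1.787 × (0.8994 − 0.4700) + 1.039 × 0.4700 = 1.256 mg/L.
DO = 8.21 − 1.256 = 6.954 mg/L.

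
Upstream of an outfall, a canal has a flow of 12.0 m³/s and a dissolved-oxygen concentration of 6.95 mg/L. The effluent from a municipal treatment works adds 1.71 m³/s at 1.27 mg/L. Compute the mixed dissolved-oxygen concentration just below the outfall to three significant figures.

6.24 mg/L

Flow-weighted mixing: C = (Q_r C_r + Q_w C_w)/(Q_r + Q_w)
= (12.0×6.95 + 1.71×1.27)/(12.0 + 1.71) = 85.57/13.71 = 6.242 mg/L.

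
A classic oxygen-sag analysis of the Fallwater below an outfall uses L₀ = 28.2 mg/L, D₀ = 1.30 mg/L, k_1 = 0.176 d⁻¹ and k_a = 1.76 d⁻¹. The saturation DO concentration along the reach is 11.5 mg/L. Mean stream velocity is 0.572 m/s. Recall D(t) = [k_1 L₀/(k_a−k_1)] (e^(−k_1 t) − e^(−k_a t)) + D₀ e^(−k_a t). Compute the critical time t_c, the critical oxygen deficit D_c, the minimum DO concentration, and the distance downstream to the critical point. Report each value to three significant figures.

At the critical point dD/dt = 0, so k_1 L₀ e^(−k_1 t) = k_a D. Substituting D(t) from the Streeter–Phelps equation and solving for t gives
t_c = ln[(k_a/k_1)(1 − D₀(k_a−k_1)/(k_1 L₀))] / (k_a−k_1).
Here k_a−k_1 = 1.584 d⁻¹ and 1 − D₀(k_a−k_1)/(k_1 L₀) = 1 − 1.30×1.584/(0.176×28.2) = 0.5851, so
t_c = ln(10.00 × 0.5851) / 1.584 = 1.767 / 1.584 = 1.115 d.
D_c = (k_1/k_a) L₀ e^(−k_1 t_c) = (0.176/1.76) × 28.2 × e^(−0.176×1.115) = 0.1000 × 28.2 × 0.8218 = 2.317 mg/L.
Minimum DO = C_s − D_c = 11.5 − 2.317 = 9.183 mg/L.
x_c = v t_c = 0.572 m/s × 1.115 d × 86400 s/d = 55120 m ≈ 55.1 km.

t_c ≈ 1.12 d; D_c ≈ 2.32 mg/L; min DO ≈ 9.18 mg/L; x_c ≈ 55.1 km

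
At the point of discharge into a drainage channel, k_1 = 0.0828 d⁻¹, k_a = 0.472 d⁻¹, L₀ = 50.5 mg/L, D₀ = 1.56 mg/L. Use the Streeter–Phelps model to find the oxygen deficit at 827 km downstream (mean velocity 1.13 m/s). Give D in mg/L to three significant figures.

D ≈ 5.16 mg/L

Travel time t = x/v = 827 km / (1.13 m/s) = 827000 m / 1.13 m/s = 731900 s = 8.471 d.
k_1 L₀/(k_a−k_1) = 0.0828×50.5/(0.472−0.0828) = 4.181/0.3892 = 10.74 mg/L.
e^(−k_1 t) = e^(−0.0828×8.471) = 0.4959; e^(−k_a t) = e^(−0.472×8.471) = 0.01835.
D = 10.74 × (0.4959 − 0.01835) + 1.56 × 0.01835 = 5.131 + 0.02863 = 5.159 mg/L.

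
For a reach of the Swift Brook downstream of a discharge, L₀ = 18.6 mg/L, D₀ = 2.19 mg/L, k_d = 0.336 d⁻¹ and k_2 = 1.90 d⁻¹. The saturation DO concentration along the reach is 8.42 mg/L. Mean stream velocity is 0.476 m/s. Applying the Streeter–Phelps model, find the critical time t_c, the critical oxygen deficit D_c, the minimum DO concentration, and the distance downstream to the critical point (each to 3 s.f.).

t_c = [1/(k_2−k_d)] ln[(k_2/k_d)(1 − D₀(k_2−k_d)/(k_d L₀))]
= [1/(1.90−0.336)] ln[(1.90/0.336)(1 − 2.19×1.564/(0.336×18.6))]
= (1/1.564) ln[5.655 × 0.4519] = 0.6394 × ln(2.556) = 0.6394 × 0.9383 = 0.5999 d.
L(t_c) = L₀ e^(−k_d t_c) = 18.6 × 0.8174 = 15.20 mg/L, and at the critical point k_2 D_c = k_d L, so D_c = (0.336/1.90) × 15.20 = 2.689 mg/L.
Minimum DO = C_s − D_c = 8.42 − 2.689 = 5.731 mg/L.
x_c = v t_c = 0.476 m/s × 0.5999 d × 86400 s/d = 24670 m ≈ 24.7 km.

t_c ≈ 0.600 d; D_c ≈ 2.69 mg/L; min DO ≈ 5.73 mg/L; x_c ≈ 24.7 km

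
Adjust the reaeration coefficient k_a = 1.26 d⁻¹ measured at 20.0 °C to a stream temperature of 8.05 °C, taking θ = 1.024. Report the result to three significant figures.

k_a ≈ 0.949 d⁻¹

k_a(T₂) = k_a(T₁) · θ^(T₂−T₁) = 1.26 × 1.024^(8.05−20.0)
= 1.26 × 1.024^-11.9 = 1.26 × 0.7532 = 0.9490 d⁻¹.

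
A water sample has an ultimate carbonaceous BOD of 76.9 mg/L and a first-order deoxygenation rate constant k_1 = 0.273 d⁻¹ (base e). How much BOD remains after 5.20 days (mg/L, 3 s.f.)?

L_t = L₀ e^(−k_1 t) = 76.9 × e^(−0.273×5.20) = 76.9 × 0.2418 = 18.60 mg/L.

L ≈ 18.6 mg/L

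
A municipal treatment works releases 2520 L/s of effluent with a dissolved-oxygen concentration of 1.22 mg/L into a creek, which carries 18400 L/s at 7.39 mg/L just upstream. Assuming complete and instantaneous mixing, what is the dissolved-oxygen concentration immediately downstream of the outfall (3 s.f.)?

6.65 mg/L

Flow-weighted mixing: C = (Q_r C_r + Q_w C_w)/(Q_r + Q_w)
= (18400×7.39 + 2520×1.22)/(18400 + 2520) = 139100/20920 = 6.647 mg/L.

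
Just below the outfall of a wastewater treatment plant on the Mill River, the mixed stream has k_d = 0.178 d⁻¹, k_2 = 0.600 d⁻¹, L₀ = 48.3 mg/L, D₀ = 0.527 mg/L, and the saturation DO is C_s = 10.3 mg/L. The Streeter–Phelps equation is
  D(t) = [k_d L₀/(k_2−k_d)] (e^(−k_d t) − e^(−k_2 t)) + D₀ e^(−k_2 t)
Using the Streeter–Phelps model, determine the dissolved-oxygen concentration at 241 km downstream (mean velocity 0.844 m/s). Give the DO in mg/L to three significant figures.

DO ≈ 1.72 mg/L

Travel time t = x/v = 241 km / (0.844 m/s) = 241000 m / 0.844 m/s = 285500 s = 3.305 d.
k_d L₀/(k_2−k_d) = 0.178×48.3/(0.600−0.178) = 8.597/0.4220 = 20.37 mg/L.
e^(−k_d t) = e^(−0.178×3.305) = 0.5553; e^(−k_2 t) = e^(−0.600×3.305) = 0.1377.
D = 20.37 × (0.5553 − 0.1377) + 0.527 × 0.1377 = 8.508 + 0.07255 = 8.581 mg/L.
DO = C_s − D = 10.3 − 8.581 = 1.719 mg/L.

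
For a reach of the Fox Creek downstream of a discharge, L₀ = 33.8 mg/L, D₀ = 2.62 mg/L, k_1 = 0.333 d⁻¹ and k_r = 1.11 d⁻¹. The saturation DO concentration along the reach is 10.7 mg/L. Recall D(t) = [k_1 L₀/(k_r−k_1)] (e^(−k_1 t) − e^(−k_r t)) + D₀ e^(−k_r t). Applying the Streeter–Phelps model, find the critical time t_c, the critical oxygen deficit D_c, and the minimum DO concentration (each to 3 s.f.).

With k_r/k_1 = 3.333 and 1 − D₀(k_r−k_1)/(k_1 L₀) = 0.8191,
t_c = ln(3.333 × 0.8191) / (1.11 − 0.333) = ln(2.730) / 0.7770 = 1.004/0.7770 = 1.293 d.
D_c = (k_1/k_r) L₀ e^(−k_1 t_c) = (0.333/1.11) × 33.8 × e^(−0.333×1.293) = 0.3000 × 33.8 × 0.6502 = 6.593 mg/L.
Minimum DO = C_s − D_c = 10.7 − 6.593 = 4.107 mg/L.

t_c ≈ 1.29 d; D_c ≈ 6.59 mg/L; min DO ≈ 4.11 mg/L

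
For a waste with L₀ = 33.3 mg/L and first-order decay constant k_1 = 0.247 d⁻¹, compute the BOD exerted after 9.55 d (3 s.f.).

y ≈ 30.2 mg/L

y_t = L₀(1 − e^(−k_1 t)) = 33.3 × (1 − e^(−0.247×9.55))
= 33.3 × (1 − 0.09453) = 33.3 × 0.9055 = 30.15 mg/L.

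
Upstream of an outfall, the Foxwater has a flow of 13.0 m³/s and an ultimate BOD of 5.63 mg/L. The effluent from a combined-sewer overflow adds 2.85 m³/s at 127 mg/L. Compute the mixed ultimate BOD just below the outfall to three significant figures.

27.5 mg/L

Flow-weighted mixing: C = (Q_r C_r + Q_w C_w)/(Q_r + Q_w)
= (13.0×5.63 + 2.85×127)/(13.0 + 2.85) = 435.1/15.85 = 27.45 mg/L.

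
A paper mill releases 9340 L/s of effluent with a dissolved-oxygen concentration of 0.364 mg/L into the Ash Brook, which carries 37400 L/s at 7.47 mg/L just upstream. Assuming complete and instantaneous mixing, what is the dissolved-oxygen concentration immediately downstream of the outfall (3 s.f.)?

Flow-weighted mixing: C = (Q_r C_r + Q_w C_w)/(Q_r + Q_w)
= (37400×7.47 + 9340×0.364)/(37400 + 9340) = 282800/46740 = 6.050 mg/L.

6.05 mg/L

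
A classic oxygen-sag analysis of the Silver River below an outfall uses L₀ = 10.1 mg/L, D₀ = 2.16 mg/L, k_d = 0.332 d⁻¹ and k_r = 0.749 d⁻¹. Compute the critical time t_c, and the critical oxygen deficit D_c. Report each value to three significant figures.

t_c ≈ 1.20 d; D_c ≈ 3.00 mg/L

With k_r/k_d = 2.256 and 1 − D₀(k_r−k_d)/(k_d L₀) = 0.7314,
t_c = ln(2.256 × 0.7314) / (0.749 − 0.332) = ln(1.650) / 0.4170 = 0.5008/0.4170 = 1.201 d.
D_c = (k_d/k_r) L₀ e^(−k_d t_c) = (0.332/0.749) × 10.1 × e^(−0.332×1.201) = 0.4433 × 10.1 × 0.6712 = 3.005 mg/L.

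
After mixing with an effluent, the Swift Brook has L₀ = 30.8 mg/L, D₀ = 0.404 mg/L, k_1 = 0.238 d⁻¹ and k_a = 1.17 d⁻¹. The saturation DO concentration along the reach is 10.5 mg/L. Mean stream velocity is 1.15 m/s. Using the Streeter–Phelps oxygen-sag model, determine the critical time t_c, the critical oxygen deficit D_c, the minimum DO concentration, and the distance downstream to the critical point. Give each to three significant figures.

At the critical point dD/dt = 0, so k_1 L₀ e^(−k_1 t) = k_a D. Substituting D(t) from the Streeter–Phelps equation and solving for t gives
t_c = ln[(k_a/k_1)(1 − D₀(k_a−k_1)/(k_1 L₀))] / (k_a−k_1).
Here k_a−k_1 = 0.9320 d⁻¹ and 1 − D₀(k_a−k_1)/(k_1 L₀) = 1 − 0.404×0.9320/(0.238×30.8) = 0.9486, so
t_c = ln(4.916 × 0.9486) / 0.9320 = 1.540 / 0.9320 = 1.652 d.
L(t_c) = L₀ e^(−k_1 t_c) = 30.8 × 0.6749 = 20.79 mg/L, and at the critical point k_a D_c = k_1 L, so D_c = (0.238/1.17) × 20.79 = 4.228 mg/L.
Minimum DO = C_s − D_c = 10.5 − 4.228 = 6.272 mg/L.
x_c = v t_c = 1.15 m/s × 1.652 d × 86400 s/d = 164200 m ≈ 164 km.

t_c ≈ 1.65 d; D_c ≈ 4.23 mg/L; min DO ≈ 6.27 mg/L; x_c ≈ 164 km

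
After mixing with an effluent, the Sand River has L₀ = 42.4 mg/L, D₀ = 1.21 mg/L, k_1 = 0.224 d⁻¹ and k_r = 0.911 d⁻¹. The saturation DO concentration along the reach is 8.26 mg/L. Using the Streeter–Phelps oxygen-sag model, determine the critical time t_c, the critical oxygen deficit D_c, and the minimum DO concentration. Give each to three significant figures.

t_c = [1/(k_r−k_1)] ln[(k_r/k_1)(1 − D₀(k_r−k_1)/(k_1 L₀))]
= [1/(0.911−0.224)] ln[(0.911/0.224)(1 − 1.21×0.6870/(0.224×42.4))]
= (1/0.6870) ln[4.067 × 0.9125] = 1.456 × ln(3.711) = 1.456 × 1.311 = 1.909 d.
L(t_c) = L₀ e^(−k_1 t_c) = 42.4 × 0.6521 = 27.65 mg/L, and at the critical point k_r D_c = k_1 L, so D_c = (0.224/0.911) × 27.65 = 6.798 mg/L.
Minimum DO = C_s − D_c = 8.26 − 6.798 = 1.462 mg/L.

t_c ≈ 1.91 d; D_c ≈ 6.80 mg/L; min DO ≈ 1.46 mg/L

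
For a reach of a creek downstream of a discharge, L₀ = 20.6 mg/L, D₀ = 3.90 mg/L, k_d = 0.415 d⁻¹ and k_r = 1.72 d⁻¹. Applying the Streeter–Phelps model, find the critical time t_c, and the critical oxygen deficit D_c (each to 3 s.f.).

t_c = [1/(k_r−k_d)] ln[(k_r/k_d)(1 − D₀(k_r−k_d)/(k_d L₀))]
= [1/(1.72−0.415)] ln[(1.72/0.415)(1 − 3.90×1.305/(0.415×20.6))]
= (1/1.305) ln[4.145 × 0.4047] = 0.7663 × ln(1.677) = 0.7663 × 0.5171 = 0.3963 d.
D_c = (k_d/k_r) L₀ e^(−k_d t_c) = (0.415/1.72) × 20.6 × e^(−0.415×0.3963) = 0.2413 × 20.6 × 0.8484 = 4.217 mg/L.

t_c ≈ 0.396 d; D_c ≈ 4.22 mg/L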